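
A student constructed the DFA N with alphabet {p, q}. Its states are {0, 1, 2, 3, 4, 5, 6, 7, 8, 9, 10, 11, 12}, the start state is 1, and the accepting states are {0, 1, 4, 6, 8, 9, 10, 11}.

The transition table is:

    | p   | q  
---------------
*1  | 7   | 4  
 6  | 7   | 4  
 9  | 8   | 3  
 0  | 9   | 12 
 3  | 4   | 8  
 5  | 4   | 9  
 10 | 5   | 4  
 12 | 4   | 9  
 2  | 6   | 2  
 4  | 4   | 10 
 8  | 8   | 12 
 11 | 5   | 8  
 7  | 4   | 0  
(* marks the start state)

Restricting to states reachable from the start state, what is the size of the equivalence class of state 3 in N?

Reachable states from the start: {0,1,3,4,5,7,8,9,10,12}. Unreachable: {2,6,11} — drop them.
P0 = {0,1,4,8,9,10} | {3,5,7,12}.
Refine {0,1,4,8,9,10} on symbol p: members go to different blocks, giving {0,4,8,9} and {1,10}.
Refine {0,4,8,9} on symbol q: members go to different blocks, giving {0,8,9} and {4}.
No further refinement is possible. Final partition (4 blocks): {0,8,9} | {3,5,7,12} | {1,10} | {4}.
State 3 belongs to the block {3,5,7,12}, which has 4 states.

4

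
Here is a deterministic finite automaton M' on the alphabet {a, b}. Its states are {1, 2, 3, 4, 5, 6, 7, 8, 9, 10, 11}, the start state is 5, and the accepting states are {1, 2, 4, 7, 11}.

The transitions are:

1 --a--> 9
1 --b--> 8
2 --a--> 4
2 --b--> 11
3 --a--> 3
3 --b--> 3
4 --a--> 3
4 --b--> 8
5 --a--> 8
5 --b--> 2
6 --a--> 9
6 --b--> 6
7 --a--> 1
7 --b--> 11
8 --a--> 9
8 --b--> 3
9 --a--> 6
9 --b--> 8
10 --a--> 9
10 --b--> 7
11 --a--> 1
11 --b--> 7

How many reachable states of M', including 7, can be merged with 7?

3

First remove the unreachable states {10}; 10 states remain.
P0 = {1,2,4,7,11} | {3,5,6,8,9}.
Split {1,2,4,7,11} by δ(·,a) → {2,7,11} and {1,4}.
On input b, block {3,5,6,8,9} splits into {3,6,8,9} and {5}.
Stable partition: {2,7,11} | {3,6,8,9} | {1,4} | {5} — 4 equivalence classes.
The equivalence class containing 7 is {2,7,11}, of size 3.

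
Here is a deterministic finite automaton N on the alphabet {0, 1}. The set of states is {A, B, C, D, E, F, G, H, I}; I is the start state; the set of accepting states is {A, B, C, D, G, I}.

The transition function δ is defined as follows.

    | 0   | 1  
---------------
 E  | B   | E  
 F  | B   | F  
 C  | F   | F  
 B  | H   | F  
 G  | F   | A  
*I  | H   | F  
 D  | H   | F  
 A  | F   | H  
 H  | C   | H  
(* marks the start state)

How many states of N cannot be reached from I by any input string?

4

No path from I leads to A, D, E, G; the other 5 states are all reachable.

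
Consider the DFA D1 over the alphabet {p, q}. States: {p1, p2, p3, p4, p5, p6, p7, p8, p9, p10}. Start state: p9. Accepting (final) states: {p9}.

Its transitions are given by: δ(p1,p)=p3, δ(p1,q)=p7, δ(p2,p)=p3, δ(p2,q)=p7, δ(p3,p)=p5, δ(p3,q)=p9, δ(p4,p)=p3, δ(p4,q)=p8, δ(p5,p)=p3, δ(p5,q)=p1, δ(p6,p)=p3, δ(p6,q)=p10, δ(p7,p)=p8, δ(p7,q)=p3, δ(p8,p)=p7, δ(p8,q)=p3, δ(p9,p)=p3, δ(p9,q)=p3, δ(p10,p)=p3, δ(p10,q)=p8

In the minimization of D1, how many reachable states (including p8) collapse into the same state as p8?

States {p2,p4,p6,p10} cannot be reached from the start state, so discard them.
Initial partition by acceptance: {p9} | {p1,p3,p5,p7,p8}.
Split {p1,p3,p5,p7,p8} by δ(·,q) → {p1,p5,p7,p8} and {p3}.
Split {p1,p5,p7,p8} by δ(·,p) → {p1,p5} and {p7,p8}.
Split {p1,p5} by δ(·,q) → {p1} and {p5}.
Stable partition: {p9} | {p1} | {p3} | {p7,p8} | {p5} — 5 equivalence classes.
The equivalence class containing p8 is {p7,p8}, of size 2.

2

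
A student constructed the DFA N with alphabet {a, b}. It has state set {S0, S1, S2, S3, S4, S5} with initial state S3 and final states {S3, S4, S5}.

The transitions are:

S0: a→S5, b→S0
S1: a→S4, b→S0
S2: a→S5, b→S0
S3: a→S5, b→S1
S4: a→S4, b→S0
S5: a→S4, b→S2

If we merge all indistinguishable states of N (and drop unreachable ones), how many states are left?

Start with accepting vs non-accepting: {S3,S4,S5} | {S0,S1,S2}.
No further refinement is possible. Final partition (2 blocks): {S3,S4,S5} | {S0,S1,S2}.

2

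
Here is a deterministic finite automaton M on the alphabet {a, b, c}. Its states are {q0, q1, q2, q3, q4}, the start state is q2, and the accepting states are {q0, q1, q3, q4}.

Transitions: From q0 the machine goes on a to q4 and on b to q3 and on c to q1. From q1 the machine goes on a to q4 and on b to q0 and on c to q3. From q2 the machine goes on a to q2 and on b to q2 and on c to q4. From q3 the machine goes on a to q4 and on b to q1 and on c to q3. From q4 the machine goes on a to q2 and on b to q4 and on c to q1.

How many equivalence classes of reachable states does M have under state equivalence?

3

All states are reachable from the start state.
Start with accepting vs non-accepting: {q0,q1,q3,q4} | {q2}.
Refine {q0,q1,q3,q4} on symbol a: members go to different blocks, giving {q0,q1,q3} and {q4}.
Stable partition: {q0,q1,q3} | {q2} | {q4} — 3 equivalence classes.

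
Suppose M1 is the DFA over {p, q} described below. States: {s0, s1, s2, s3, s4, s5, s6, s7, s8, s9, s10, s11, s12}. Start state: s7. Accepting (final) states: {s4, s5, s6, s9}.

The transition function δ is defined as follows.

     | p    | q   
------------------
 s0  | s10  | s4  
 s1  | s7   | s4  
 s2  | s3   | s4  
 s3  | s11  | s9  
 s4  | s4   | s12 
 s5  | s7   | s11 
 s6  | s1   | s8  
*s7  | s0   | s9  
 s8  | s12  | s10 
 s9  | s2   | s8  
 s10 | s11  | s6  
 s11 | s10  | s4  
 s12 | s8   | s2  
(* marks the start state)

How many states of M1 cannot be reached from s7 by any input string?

BFS from s7 reaches {s0, s1, s2, s3, s4, s6, s7, s8, s9, s10, s11, s12}; the 1 state(s) s5 are never visited.

1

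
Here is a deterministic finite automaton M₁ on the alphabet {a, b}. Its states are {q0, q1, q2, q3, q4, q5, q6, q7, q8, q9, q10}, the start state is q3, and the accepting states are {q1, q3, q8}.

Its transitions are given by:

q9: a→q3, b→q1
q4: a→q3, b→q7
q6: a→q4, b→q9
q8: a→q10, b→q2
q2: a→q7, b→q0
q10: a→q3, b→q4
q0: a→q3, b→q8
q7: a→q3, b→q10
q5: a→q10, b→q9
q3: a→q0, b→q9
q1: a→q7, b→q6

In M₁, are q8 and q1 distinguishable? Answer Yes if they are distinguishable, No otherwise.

No

Reachable states from the start: {q0,q1,q2,q3,q4,q6,q7,q8,q9,q10}. Unreachable: {q5} — drop them.
Initial partition by acceptance: {q1,q3,q8} | {q0,q2,q4,q6,q7,q9,q10}.
On input a, block {q0,q2,q4,q6,q7,q9,q10} splits into {q0,q4,q7,q9,q10} and {q2,q6}.
Split {q1,q3,q8} by δ(·,b) → {q1,q8} and {q3}.
Split {q0,q4,q7,q9,q10} by δ(·,b) → {q4,q7,q10} and {q0,q9}.
The partition is now stable with 5 blocks: {q1,q8} | {q4,q7,q10} | {q2,q6} | {q3} | {q0,q9}.
q8 and q1 lie in the same block of the stable partition, so they are equivalent — no string distinguishes them.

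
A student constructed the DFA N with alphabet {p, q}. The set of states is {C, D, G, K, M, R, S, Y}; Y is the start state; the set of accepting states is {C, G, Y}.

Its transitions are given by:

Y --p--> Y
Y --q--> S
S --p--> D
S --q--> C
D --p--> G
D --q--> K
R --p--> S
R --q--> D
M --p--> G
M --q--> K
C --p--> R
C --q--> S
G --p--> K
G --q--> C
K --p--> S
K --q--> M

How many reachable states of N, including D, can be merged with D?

2

P0 = {C,G,Y} | {D,K,M,R,S}.
Refine {C,G,Y} on symbol p: members go to different blocks, giving {C,G} and {Y}.
Refine {C,G} on symbol q: members go to different blocks, giving {C} and {G}.
Split {D,K,M,R,S} by δ(·,p) → {K,R,S} and {D,M}.
Split {K,R,S} by δ(·,p) → {K,R} and {S}.
Stable partition: {C} | {K,R} | {Y} | {G} | {D,M} | {S} — 6 equivalence classes.
State D belongs to the block {D,M}, which has 2 states.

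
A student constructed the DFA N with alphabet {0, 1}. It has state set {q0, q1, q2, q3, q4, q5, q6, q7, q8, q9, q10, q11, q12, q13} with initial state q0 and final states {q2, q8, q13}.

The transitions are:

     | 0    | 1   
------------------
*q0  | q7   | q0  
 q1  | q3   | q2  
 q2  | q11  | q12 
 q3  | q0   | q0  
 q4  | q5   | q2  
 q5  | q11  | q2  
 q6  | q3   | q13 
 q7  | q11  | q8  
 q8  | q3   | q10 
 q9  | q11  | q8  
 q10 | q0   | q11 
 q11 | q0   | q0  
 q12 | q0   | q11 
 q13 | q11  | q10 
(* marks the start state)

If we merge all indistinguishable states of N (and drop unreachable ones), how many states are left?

States {q1,q2,q4,q5,q6,q9,q12,q13} cannot be reached from the start state, so discard them.
Initial partition by acceptance: {q8} | {q0,q3,q7,q10,q11}.
Split {q0,q3,q7,q10,q11} by δ(·,1) → {q0,q3,q10,q11} and {q7}.
On input 0, block {q0,q3,q10,q11} splits into {q3,q10,q11} and {q0}.
On input 1, block {q3,q10,q11} splits into {q3,q11} and {q10}.
Stable partition: {q8} | {q3,q11} | {q7} | {q0} | {q10} — 5 equivalence classes.

5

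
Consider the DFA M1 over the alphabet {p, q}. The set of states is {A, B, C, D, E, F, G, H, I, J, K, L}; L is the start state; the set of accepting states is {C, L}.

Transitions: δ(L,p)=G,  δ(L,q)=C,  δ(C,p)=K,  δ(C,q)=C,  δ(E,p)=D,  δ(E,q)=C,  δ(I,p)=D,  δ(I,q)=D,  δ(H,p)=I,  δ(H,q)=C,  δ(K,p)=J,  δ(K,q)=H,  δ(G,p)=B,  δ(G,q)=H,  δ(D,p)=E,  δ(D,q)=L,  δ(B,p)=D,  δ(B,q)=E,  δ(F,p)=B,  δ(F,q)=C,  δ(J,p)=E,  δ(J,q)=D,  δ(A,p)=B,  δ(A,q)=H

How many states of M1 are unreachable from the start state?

2

Starting at L and following transitions, the reachable set is {B, C, D, E, G, H, I, J, K, L}. That leaves A, F unreachable — 2 in total.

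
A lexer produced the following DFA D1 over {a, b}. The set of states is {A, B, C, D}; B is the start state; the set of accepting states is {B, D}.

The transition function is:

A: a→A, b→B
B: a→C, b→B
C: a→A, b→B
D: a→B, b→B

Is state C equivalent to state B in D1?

No

States {D} cannot be reached from the start state, so discard them.
Start with accepting vs non-accepting: {B} | {A,C}.
No further refinement is possible. Final partition (2 blocks): {B} | {A,C}.
C and B end up in different blocks, so they are distinguishable. For instance, the string 'ε' is accepted from only B.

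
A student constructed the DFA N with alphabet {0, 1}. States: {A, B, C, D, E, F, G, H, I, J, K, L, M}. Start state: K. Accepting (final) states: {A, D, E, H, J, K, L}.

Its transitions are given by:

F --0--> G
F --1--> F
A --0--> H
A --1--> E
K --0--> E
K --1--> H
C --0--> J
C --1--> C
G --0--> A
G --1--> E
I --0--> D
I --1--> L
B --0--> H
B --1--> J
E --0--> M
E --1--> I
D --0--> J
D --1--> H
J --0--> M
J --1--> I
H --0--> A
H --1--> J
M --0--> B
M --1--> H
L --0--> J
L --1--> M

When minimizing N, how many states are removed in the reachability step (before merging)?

No path from K leads to C, F, G; the other 10 states are all reachable.

3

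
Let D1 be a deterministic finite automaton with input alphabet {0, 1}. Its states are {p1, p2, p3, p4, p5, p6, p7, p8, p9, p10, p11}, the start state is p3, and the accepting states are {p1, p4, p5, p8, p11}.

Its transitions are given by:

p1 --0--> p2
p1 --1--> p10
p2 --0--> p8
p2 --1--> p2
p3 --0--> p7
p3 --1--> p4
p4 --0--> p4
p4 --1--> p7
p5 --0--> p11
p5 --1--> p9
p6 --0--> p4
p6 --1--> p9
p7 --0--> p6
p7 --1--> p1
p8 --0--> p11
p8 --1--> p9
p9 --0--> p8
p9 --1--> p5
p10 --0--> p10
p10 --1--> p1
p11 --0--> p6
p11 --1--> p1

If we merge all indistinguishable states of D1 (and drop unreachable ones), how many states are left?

10

Every state is reachable, so we keep all 11.
Start with accepting vs non-accepting: {p1,p4,p5,p8,p11} | {p2,p3,p6,p7,p9,p10}.
Split {p1,p4,p5,p8,p11} by δ(·,0) → {p4,p5,p8} and {p1,p11}.
Split {p4,p5,p8} by δ(·,0) → {p5,p8} and {p4}.
Refine {p2,p3,p6,p7,p9,p10} on symbol 0: members go to different blocks, giving {p3,p7,p10} and {p2,p9} and {p6}.
On input 0, block {p3,p7,p10} splits into {p3,p10} and {p7}.
On input 0, block {p3,p10} splits into {p3} and {p10}.
Split {p1,p11} by δ(·,0) → {p1} and {p11}.
Split {p2,p9} by δ(·,1) → {p2} and {p9}.
The partition is now stable with 10 blocks: {p5,p8} | {p3} | {p1} | {p4} | {p2} | {p6} | {p7} | {p10} | {p11} | {p9}.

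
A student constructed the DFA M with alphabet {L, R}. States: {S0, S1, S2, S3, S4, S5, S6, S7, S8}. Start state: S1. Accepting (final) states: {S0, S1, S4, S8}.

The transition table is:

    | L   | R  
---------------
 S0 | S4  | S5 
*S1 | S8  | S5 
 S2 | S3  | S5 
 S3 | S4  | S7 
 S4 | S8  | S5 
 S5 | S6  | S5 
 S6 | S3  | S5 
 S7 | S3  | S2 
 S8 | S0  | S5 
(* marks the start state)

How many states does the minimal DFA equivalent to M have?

Start with accepting vs non-accepting: {S0,S1,S4,S8} | {S2,S3,S5,S6,S7}.
On input L, block {S2,S3,S5,S6,S7} splits into {S2,S5,S6,S7} and {S3}.
Refine {S2,S5,S6,S7} on symbol L: members go to different blocks, giving {S2,S6,S7} and {S5}.
Refine {S2,S6,S7} on symbol R: members go to different blocks, giving {S2,S6} and {S7}.
No further refinement is possible. Final partition (5 blocks): {S0,S1,S4,S8} | {S2,S6} | {S3} | {S5} | {S7}.

5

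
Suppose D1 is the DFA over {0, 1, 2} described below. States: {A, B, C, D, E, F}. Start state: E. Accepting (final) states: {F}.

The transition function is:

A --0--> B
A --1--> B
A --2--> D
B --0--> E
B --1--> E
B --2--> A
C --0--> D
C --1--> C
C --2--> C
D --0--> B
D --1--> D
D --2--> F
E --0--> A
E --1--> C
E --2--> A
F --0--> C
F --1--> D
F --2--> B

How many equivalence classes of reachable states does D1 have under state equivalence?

6

All states are reachable from the start state.
P0 = {F} | {A,B,C,D,E}.
On input 2, block {A,B,C,D,E} splits into {A,B,C,E} and {D}.
Refine {A,B,C,E} on symbol 0: members go to different blocks, giving {A,B,E} and {C}.
Split {A,B,E} by δ(·,1) → {A,B} and {E}.
Split {A,B} by δ(·,0) → {A} and {B}.
The partition is now stable with 6 blocks: {F} | {A} | {D} | {C} | {E} | {B}.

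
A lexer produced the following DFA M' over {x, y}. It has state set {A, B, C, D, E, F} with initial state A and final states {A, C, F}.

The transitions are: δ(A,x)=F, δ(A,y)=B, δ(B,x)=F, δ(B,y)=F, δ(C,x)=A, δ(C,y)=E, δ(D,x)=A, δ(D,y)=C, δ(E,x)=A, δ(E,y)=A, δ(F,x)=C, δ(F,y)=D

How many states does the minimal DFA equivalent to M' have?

Every state is reachable, so we keep all 6.
Initial partition by acceptance: {A,C,F} | {B,D,E}.
No further refinement is possible. Final partition (2 blocks): {A,C,F} | {B,D,E}.

2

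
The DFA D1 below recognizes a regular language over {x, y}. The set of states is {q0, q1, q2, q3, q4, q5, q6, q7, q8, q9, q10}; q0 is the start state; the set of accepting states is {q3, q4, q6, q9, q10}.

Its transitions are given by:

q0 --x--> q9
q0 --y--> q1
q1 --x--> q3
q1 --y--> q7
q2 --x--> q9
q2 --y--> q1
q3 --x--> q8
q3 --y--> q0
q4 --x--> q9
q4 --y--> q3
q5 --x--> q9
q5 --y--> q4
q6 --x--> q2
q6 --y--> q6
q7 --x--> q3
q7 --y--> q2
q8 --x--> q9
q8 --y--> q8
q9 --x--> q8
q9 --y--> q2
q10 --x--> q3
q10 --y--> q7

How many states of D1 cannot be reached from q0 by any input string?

4

BFS from q0 reaches {q0, q1, q2, q3, q7, q8, q9}; the 4 state(s) q4, q5, q6, q10 are never visited.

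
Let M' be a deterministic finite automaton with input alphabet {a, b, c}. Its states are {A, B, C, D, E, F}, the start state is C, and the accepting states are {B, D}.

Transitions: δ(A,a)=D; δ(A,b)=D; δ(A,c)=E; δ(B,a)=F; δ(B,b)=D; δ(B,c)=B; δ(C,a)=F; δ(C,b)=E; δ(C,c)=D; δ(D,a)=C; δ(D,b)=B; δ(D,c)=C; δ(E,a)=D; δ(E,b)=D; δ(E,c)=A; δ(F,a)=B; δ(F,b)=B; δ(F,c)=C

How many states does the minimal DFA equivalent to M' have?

Every state is reachable, so we keep all 6.
Start with accepting vs non-accepting: {B,D} | {A,C,E,F}.
On input c, block {B,D} splits into {B} and {D}.
On input a, block {A,C,E,F} splits into {A,E} and {C} and {F}.
Stable partition: {B} | {A,E} | {D} | {C} | {F} — 5 equivalence classes.

5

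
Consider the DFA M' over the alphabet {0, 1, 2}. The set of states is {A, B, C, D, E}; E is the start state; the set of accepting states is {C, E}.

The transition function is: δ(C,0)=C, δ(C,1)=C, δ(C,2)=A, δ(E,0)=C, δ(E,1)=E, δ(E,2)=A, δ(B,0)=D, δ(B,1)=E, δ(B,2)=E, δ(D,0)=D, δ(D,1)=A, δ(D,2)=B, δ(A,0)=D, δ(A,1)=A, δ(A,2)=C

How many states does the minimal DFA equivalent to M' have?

4

All states are reachable from the start state.
P0 = {C,E} | {A,B,D}.
Refine {A,B,D} on symbol 1: members go to different blocks, giving {A,D} and {B}.
Refine {A,D} on symbol 2: members go to different blocks, giving {A} and {D}.
No further refinement is possible. Final partition (4 blocks): {C,E} | {A} | {B} | {D}.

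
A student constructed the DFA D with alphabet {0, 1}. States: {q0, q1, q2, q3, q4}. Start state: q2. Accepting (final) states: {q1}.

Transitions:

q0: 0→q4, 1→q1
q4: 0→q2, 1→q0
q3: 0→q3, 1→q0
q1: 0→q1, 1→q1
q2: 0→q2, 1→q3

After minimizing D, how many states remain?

Initial partition by acceptance: {q1} | {q0,q2,q3,q4}.
Refine {q0,q2,q3,q4} on symbol 1: members go to different blocks, giving {q2,q3,q4} and {q0}.
Refine {q2,q3,q4} on symbol 1: members go to different blocks, giving {q3,q4} and {q2}.
On input 0, block {q3,q4} splits into {q3} and {q4}.
No further refinement is possible. Final partition (5 blocks): {q1} | {q3} | {q0} | {q2} | {q4}.

5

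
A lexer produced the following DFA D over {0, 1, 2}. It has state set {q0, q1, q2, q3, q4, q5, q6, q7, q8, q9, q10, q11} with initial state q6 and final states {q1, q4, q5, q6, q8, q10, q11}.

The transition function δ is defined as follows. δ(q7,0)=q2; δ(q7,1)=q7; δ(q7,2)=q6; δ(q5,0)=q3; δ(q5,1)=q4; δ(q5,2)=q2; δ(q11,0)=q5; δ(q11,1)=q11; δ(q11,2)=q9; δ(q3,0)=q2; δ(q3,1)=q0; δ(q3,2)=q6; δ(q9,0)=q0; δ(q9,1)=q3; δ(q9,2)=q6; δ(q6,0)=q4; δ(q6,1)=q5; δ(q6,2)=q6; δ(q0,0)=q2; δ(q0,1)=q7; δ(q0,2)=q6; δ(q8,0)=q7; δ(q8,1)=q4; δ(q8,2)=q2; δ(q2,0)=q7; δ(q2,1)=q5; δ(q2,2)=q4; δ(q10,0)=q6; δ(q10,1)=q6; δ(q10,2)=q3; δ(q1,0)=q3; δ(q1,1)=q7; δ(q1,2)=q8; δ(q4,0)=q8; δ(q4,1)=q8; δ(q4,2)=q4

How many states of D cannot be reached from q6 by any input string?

BFS from q6 reaches {q0, q2, q3, q4, q5, q6, q7, q8}; the 4 state(s) q1, q9, q10, q11 are never visited.

4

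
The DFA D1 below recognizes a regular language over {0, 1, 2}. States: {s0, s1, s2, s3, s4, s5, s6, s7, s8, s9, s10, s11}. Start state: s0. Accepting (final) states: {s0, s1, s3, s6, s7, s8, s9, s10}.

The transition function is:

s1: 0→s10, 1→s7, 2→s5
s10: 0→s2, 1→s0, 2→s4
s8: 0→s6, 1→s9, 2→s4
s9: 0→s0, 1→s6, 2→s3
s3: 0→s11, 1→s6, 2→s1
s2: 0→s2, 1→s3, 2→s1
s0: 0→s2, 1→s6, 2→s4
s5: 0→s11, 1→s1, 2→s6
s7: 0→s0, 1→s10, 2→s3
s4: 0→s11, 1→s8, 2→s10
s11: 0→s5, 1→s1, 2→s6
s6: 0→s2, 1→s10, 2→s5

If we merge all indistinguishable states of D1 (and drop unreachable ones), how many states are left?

Initial partition by acceptance: {s0,s1,s3,s6,s7,s8,s9,s10} | {s2,s4,s5,s11}.
Refine {s0,s1,s3,s6,s7,s8,s9,s10} on symbol 0: members go to different blocks, giving {s0,s3,s6,s10} and {s1,s7,s8,s9}.
On input 2, block {s0,s3,s6,s10} splits into {s0,s6,s10} and {s3}.
Split {s2,s4,s5,s11} by δ(·,1) → {s4,s5,s11} and {s2}.
Refine {s1,s7,s8,s9} on symbol 1: members go to different blocks, giving {s1,s8} and {s7,s9}.
The partition is now stable with 6 blocks: {s0,s6,s10} | {s4,s5,s11} | {s1,s8} | {s3} | {s2} | {s7,s9}.

6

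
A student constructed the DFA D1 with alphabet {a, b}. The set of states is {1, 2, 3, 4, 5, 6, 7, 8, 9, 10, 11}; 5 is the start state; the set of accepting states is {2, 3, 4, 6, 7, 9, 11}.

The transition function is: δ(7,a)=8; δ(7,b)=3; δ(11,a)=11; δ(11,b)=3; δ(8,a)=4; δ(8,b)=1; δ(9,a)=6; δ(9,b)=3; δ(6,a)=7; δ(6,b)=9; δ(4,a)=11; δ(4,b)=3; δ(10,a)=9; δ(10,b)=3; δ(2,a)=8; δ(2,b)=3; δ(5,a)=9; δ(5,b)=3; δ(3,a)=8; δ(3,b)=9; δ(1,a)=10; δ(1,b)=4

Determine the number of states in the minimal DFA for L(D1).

8

Reachable states from the start: {1,3,4,5,6,7,8,9,10,11}. Unreachable: {2} — drop them.
P0 = {3,4,6,7,9,11} | {1,5,8,10}.
On input a, block {3,4,6,7,9,11} splits into {4,6,9,11} and {3,7}.
Split {4,6,9,11} by δ(·,a) → {4,9,11} and {6}.
Refine {4,9,11} on symbol a: members go to different blocks, giving {4,11} and {9}.
Refine {1,5,8,10} on symbol a: members go to different blocks, giving {5,10} and {1} and {8}.
Split {3,7} by δ(·,b) → {3} and {7}.
No further refinement is possible. Final partition (8 blocks): {4,11} | {5,10} | {3} | {6} | {9} | {1} | {8} | {7}.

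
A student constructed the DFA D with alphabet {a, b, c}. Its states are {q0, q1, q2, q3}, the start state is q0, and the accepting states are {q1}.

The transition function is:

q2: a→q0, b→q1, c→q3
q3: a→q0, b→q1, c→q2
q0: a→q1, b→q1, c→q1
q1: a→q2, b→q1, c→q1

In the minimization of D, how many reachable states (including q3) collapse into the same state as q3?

Start with accepting vs non-accepting: {q1} | {q0,q2,q3}.
On input a, block {q0,q2,q3} splits into {q2,q3} and {q0}.
The partition is now stable with 3 blocks: {q1} | {q2,q3} | {q0}.
State q3 belongs to the block {q2,q3}, which has 2 states.

2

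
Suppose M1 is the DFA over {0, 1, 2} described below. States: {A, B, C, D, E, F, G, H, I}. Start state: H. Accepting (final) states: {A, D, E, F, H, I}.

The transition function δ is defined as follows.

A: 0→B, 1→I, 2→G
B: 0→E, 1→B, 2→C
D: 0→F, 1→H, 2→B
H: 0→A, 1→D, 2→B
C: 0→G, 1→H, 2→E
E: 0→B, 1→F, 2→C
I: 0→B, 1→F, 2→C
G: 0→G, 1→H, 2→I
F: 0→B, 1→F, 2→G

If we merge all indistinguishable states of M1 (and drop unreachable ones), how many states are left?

4

Start with accepting vs non-accepting: {A,D,E,F,H,I} | {B,C,G}.
Split {A,D,E,F,H,I} by δ(·,0) → {A,E,F,I} and {D,H}.
Refine {B,C,G} on symbol 0: members go to different blocks, giving {C,G} and {B}.
No further refinement is possible. Final partition (4 blocks): {A,E,F,I} | {C,G} | {D,H} | {B}.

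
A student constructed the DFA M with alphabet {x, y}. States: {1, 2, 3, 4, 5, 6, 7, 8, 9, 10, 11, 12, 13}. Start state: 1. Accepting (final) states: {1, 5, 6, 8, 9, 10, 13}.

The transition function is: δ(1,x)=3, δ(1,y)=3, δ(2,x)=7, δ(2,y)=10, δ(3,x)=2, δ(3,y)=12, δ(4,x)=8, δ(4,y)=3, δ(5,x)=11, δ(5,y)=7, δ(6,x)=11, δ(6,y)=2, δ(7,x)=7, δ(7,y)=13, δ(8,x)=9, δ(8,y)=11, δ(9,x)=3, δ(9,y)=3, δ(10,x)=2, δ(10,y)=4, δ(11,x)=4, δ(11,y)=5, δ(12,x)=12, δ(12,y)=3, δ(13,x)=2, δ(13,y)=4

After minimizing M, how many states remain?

Reachable states from the start: {1,2,3,4,5,7,8,9,10,11,12,13}. Unreachable: {6} — drop them.
P0 = {1,5,8,9,10,13} | {2,3,4,7,11,12}.
Refine {1,5,8,9,10,13} on symbol x: members go to different blocks, giving {1,5,9,10,13} and {8}.
Split {2,3,4,7,11,12} by δ(·,x) → {2,3,7,11,12} and {4}.
On input y, block {1,5,9,10,13} splits into {1,5,9} and {10,13}.
Refine {2,3,7,11,12} on symbol x: members go to different blocks, giving {2,3,7,12} and {11}.
Split {1,5,9} by δ(·,x) → {1,9} and {5}.
On input y, block {2,3,7,12} splits into {2,7} and {3,12}.
Refine {3,12} on symbol x: members go to different blocks, giving {3} and {12}.
The partition is now stable with 9 blocks: {1,9} | {2,7} | {8} | {4} | {10,13} | {11} | {5} | {3} | {12}.

9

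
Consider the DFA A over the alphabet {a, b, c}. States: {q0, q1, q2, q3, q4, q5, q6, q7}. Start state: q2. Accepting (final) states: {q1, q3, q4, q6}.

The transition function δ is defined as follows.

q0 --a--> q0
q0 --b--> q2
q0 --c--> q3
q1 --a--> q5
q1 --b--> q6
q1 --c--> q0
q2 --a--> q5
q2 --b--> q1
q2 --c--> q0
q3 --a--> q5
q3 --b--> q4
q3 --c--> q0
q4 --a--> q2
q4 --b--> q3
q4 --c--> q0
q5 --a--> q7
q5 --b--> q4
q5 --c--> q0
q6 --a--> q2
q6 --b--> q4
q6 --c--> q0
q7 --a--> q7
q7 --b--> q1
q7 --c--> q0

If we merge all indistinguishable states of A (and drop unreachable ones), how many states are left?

All states are reachable from the start state.
Initial partition by acceptance: {q1,q3,q4,q6} | {q0,q2,q5,q7}.
Split {q0,q2,q5,q7} by δ(·,b) → {q2,q5,q7} and {q0}.
The partition is now stable with 3 blocks: {q1,q3,q4,q6} | {q2,q5,q7} | {q0}.

3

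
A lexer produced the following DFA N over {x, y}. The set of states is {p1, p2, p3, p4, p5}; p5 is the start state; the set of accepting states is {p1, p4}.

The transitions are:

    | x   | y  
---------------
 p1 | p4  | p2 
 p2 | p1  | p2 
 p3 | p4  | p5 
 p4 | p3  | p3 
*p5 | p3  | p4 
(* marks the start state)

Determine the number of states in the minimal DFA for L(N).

First remove the unreachable states {p1,p2}; 3 states remain.
Start with accepting vs non-accepting: {p4} | {p3,p5}.
On input x, block {p3,p5} splits into {p3} and {p5}.
No further refinement is possible. Final partition (3 blocks): {p4} | {p3} | {p5}.

3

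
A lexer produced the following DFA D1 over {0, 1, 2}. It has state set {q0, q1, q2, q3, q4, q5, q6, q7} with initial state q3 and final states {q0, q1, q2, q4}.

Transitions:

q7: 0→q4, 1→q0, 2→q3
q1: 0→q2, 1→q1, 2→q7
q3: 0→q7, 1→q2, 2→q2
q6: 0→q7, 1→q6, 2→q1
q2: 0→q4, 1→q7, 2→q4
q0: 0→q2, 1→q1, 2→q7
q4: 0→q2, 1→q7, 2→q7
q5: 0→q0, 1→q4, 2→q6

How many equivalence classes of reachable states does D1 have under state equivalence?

5

First remove the unreachable states {q5,q6}; 6 states remain.
Initial partition by acceptance: {q0,q1,q2,q4} | {q3,q7}.
Refine {q0,q1,q2,q4} on symbol 1: members go to different blocks, giving {q0,q1} and {q2,q4}.
Refine {q3,q7} on symbol 0: members go to different blocks, giving {q3} and {q7}.
Split {q2,q4} by δ(·,2) → {q2} and {q4}.
Stable partition: {q0,q1} | {q3} | {q2} | {q7} | {q4} — 5 equivalence classes.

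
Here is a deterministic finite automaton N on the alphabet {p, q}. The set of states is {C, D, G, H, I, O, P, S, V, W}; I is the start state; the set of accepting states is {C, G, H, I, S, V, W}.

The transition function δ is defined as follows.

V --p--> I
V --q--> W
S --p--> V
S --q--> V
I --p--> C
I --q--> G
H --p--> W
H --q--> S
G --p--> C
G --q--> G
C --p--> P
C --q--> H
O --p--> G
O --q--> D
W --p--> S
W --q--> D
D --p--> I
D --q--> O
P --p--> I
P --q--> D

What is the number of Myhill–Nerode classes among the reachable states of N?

7

Every state is reachable, so we keep all 10.
Initial partition by acceptance: {C,G,H,I,S,V,W} | {D,O,P}.
Refine {C,G,H,I,S,V,W} on symbol p: members go to different blocks, giving {G,H,I,S,V,W} and {C}.
Split {G,H,I,S,V,W} by δ(·,p) → {H,S,V,W} and {G,I}.
Split {H,S,V,W} by δ(·,p) → {H,S,W} and {V}.
Split {H,S,W} by δ(·,p) → {H,W} and {S}.
On input p, block {H,W} splits into {H} and {W}.
The partition is now stable with 7 blocks: {H} | {D,O,P} | {C} | {G,I} | {V} | {S} | {W}.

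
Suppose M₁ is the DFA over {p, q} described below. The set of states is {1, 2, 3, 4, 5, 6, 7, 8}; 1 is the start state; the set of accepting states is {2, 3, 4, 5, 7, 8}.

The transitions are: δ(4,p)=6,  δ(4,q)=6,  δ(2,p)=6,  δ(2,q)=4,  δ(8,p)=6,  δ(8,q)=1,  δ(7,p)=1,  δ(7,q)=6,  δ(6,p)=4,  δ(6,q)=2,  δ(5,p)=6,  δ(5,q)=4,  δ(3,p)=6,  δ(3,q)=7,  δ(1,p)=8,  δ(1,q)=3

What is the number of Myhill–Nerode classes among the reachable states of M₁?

3

States {5} cannot be reached from the start state, so discard them.
Initial partition by acceptance: {2,3,4,7,8} | {1,6}.
On input q, block {2,3,4,7,8} splits into {4,7,8} and {2,3}.
Stable partition: {4,7,8} | {1,6} | {2,3} — 3 equivalence classes.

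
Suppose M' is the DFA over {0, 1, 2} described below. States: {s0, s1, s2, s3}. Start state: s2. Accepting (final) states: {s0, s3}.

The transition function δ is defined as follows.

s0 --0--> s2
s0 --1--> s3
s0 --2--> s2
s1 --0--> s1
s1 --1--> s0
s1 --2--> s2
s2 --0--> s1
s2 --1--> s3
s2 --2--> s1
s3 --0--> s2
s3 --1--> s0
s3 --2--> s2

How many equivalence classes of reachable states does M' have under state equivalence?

P0 = {s0,s3} | {s1,s2}.
Stable partition: {s0,s3} | {s1,s2} — 2 equivalence classes.

2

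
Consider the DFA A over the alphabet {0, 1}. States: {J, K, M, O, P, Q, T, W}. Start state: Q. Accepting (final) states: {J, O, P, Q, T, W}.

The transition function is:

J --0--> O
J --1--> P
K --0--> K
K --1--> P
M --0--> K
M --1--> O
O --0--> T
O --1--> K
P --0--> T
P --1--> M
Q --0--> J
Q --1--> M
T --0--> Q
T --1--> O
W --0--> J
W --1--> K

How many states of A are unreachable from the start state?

Starting at Q and following transitions, the reachable set is {J, K, M, O, P, Q, T}. That leaves W unreachable — 1 in total.

1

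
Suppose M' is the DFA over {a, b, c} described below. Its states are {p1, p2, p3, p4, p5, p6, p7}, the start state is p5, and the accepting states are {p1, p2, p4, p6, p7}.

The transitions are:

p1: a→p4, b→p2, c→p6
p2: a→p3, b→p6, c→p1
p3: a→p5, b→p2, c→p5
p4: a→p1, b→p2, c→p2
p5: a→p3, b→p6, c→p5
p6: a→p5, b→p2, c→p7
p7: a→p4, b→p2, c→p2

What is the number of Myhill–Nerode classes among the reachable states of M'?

3

Every state is reachable, so we keep all 7.
Start with accepting vs non-accepting: {p1,p2,p4,p6,p7} | {p3,p5}.
Split {p1,p2,p4,p6,p7} by δ(·,a) → {p1,p4,p7} and {p2,p6}.
The partition is now stable with 3 blocks: {p1,p4,p7} | {p3,p5} | {p2,p6}.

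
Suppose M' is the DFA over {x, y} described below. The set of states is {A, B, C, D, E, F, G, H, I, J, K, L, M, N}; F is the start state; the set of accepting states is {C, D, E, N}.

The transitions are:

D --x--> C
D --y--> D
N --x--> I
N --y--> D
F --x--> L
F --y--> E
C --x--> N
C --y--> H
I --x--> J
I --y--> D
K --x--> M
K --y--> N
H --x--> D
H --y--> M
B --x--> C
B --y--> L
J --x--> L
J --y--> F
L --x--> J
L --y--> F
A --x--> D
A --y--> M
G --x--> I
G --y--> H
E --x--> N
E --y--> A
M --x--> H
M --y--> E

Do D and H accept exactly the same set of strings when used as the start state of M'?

No

States {B,G,K} cannot be reached from the start state, so discard them.
Start with accepting vs non-accepting: {C,D,E,N} | {A,F,H,I,J,L,M}.
Split {C,D,E,N} by δ(·,x) → {C,D,E} and {N}.
Split {C,D,E} by δ(·,x) → {C,E} and {D}.
Split {A,F,H,I,J,L,M} by δ(·,x) → {F,I,J,L,M} and {A,H}.
On input x, block {F,I,J,L,M} splits into {F,I,J,L} and {M}.
On input y, block {F,I,J,L} splits into {J,L} and {F} and {I}.
No further refinement is possible. Final partition (8 blocks): {C,E} | {J,L} | {N} | {D} | {A,H} | {M} | {F} | {I}.
D and H end up in different blocks, so they are distinguishable. For instance, the string 'ε' is accepted from only D.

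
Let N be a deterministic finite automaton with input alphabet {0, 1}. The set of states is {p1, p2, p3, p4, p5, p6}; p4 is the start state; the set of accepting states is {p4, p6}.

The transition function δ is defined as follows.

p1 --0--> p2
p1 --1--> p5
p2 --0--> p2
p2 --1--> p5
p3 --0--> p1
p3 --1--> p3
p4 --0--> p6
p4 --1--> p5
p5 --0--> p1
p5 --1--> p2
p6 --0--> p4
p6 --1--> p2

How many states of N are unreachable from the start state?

1

No path from p4 leads to p3; the other 5 states are all reachable.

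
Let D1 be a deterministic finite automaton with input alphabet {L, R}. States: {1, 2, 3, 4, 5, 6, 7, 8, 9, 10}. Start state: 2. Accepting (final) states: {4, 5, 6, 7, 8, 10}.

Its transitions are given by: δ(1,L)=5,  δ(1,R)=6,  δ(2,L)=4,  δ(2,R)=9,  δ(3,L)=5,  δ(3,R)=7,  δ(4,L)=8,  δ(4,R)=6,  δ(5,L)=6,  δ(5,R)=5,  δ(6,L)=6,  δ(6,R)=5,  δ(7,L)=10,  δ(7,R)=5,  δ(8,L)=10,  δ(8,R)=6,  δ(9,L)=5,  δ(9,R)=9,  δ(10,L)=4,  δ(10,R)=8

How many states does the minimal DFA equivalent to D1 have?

First remove the unreachable states {1,3,7}; 7 states remain.
Start with accepting vs non-accepting: {4,5,6,8,10} | {2,9}.
The partition is now stable with 2 blocks: {4,5,6,8,10} | {2,9}.

2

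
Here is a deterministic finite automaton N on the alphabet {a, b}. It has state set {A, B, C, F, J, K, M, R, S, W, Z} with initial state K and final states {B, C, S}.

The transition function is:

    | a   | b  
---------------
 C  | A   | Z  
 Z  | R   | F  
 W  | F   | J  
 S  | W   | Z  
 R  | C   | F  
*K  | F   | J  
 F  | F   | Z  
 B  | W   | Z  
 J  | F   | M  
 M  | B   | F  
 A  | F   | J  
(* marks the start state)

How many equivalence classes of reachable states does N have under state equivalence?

First remove the unreachable states {S}; 10 states remain.
Initial partition by acceptance: {B,C} | {A,F,J,K,M,R,W,Z}.
Refine {A,F,J,K,M,R,W,Z} on symbol a: members go to different blocks, giving {A,F,J,K,W,Z} and {M,R}.
Split {A,F,J,K,W,Z} by δ(·,a) → {A,F,J,K,W} and {Z}.
Split {A,F,J,K,W} by δ(·,b) → {A,K,W} and {F} and {J}.
Stable partition: {B,C} | {A,K,W} | {M,R} | {Z} | {F} | {J} — 6 equivalence classes.

6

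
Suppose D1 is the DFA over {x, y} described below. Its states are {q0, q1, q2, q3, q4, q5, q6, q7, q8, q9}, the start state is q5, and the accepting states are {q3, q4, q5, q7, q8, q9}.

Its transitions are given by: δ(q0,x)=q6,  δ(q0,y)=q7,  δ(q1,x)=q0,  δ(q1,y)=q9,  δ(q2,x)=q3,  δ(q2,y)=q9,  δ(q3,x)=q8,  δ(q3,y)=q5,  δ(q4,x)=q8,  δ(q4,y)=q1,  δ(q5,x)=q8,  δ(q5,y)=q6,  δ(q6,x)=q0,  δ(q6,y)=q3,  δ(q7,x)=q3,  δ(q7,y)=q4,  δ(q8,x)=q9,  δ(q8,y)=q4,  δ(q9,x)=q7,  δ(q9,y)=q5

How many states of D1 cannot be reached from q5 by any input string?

No path from q5 leads to q2; the other 9 states are all reachable.

1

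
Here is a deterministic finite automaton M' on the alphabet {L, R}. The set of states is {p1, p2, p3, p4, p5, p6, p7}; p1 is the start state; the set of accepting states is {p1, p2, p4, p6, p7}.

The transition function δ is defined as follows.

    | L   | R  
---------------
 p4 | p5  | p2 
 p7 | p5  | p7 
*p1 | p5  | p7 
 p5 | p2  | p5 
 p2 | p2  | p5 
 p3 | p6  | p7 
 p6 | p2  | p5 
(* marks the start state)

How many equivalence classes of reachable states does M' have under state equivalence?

Reachable states from the start: {p1,p2,p5,p7}. Unreachable: {p3,p4,p6} — drop them.
P0 = {p1,p2,p7} | {p5}.
Refine {p1,p2,p7} on symbol L: members go to different blocks, giving {p1,p7} and {p2}.
The partition is now stable with 3 blocks: {p1,p7} | {p5} | {p2}.

3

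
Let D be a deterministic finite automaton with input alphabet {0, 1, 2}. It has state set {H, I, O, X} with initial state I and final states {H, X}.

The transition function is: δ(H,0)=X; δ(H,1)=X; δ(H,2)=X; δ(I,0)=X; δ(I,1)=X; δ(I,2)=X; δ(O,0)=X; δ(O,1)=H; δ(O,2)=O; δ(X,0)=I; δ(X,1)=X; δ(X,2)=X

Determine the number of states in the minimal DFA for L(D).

First remove the unreachable states {H,O}; 2 states remain.
P0 = {X} | {I}.
Stable partition: {X} | {I} — 2 equivalence classes.

2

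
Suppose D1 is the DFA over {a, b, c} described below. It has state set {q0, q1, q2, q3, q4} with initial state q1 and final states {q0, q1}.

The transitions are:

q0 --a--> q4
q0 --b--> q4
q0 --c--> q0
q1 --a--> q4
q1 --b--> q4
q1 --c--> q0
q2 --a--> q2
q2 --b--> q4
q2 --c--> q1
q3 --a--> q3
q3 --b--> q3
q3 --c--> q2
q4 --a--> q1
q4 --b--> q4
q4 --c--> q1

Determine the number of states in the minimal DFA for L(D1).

First remove the unreachable states {q2,q3}; 3 states remain.
Initial partition by acceptance: {q0,q1} | {q4}.
The partition is now stable with 2 blocks: {q0,q1} | {q4}.

2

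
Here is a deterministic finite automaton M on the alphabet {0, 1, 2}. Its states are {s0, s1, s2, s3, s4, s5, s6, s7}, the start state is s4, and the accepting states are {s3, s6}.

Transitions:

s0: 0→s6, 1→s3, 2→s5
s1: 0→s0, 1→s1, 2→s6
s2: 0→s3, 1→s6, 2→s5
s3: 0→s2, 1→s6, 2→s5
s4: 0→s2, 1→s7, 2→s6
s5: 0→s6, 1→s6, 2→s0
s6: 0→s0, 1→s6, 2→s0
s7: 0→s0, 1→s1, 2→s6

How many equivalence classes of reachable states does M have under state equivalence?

3

Initial partition by acceptance: {s3,s6} | {s0,s1,s2,s4,s5,s7}.
Split {s0,s1,s2,s4,s5,s7} by δ(·,0) → {s0,s2,s5} and {s1,s4,s7}.
No further refinement is possible. Final partition (3 blocks): {s3,s6} | {s0,s2,s5} | {s1,s4,s7}.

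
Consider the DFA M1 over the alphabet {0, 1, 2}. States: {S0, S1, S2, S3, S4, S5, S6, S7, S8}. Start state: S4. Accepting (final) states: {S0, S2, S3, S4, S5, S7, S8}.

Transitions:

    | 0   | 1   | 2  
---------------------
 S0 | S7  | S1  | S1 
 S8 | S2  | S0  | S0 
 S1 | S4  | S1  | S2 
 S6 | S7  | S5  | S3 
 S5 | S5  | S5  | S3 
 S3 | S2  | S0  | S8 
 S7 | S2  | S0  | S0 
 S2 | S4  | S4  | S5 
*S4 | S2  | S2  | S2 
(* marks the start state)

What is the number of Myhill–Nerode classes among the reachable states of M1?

Reachable states from the start: {S0,S1,S2,S3,S4,S5,S7,S8}. Unreachable: {S6} — drop them.
Start with accepting vs non-accepting: {S0,S2,S3,S4,S5,S7,S8} | {S1}.
Refine {S0,S2,S3,S4,S5,S7,S8} on symbol 1: members go to different blocks, giving {S2,S3,S4,S5,S7,S8} and {S0}.
Split {S2,S3,S4,S5,S7,S8} by δ(·,1) → {S2,S4,S5} and {S3,S7,S8}.
Refine {S2,S4,S5} on symbol 2: members go to different blocks, giving {S2,S4} and {S5}.
Split {S2,S4} by δ(·,2) → {S2} and {S4}.
On input 2, block {S3,S7,S8} splits into {S7,S8} and {S3}.
Stable partition: {S2} | {S1} | {S0} | {S7,S8} | {S5} | {S4} | {S3} — 7 equivalence classes.

7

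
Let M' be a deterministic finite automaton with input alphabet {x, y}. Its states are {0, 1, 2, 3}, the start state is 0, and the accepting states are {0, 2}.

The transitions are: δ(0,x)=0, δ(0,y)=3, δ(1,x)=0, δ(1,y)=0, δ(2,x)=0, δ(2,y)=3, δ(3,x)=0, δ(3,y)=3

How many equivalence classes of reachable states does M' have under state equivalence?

States {1,2} cannot be reached from the start state, so discard them.
Start with accepting vs non-accepting: {0} | {3}.
The partition is now stable with 2 blocks: {0} | {3}.

2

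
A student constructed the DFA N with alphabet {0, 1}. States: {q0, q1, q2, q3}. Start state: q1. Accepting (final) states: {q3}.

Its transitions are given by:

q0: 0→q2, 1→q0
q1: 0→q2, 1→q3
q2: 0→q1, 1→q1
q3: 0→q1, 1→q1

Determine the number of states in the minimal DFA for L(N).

First remove the unreachable states {q0}; 3 states remain.
Initial partition by acceptance: {q3} | {q1,q2}.
Split {q1,q2} by δ(·,1) → {q1} and {q2}.
The partition is now stable with 3 blocks: {q3} | {q1} | {q2}.

3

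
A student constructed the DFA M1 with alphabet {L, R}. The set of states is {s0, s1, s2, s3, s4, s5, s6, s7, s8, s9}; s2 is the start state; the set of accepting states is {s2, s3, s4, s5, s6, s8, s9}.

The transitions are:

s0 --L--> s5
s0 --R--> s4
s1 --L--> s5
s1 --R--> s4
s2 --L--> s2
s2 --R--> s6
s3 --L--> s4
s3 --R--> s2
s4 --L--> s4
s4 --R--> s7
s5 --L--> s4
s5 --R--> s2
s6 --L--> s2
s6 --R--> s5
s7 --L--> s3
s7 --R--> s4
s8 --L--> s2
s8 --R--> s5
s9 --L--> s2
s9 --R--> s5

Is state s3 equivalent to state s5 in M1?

States {s0,s1,s8,s9} cannot be reached from the start state, so discard them.
P0 = {s2,s3,s4,s5,s6} | {s7}.
Split {s2,s3,s4,s5,s6} by δ(·,R) → {s2,s3,s5,s6} and {s4}.
Split {s2,s3,s5,s6} by δ(·,L) → {s2,s6} and {s3,s5}.
Refine {s2,s6} on symbol R: members go to different blocks, giving {s2} and {s6}.
No further refinement is possible. Final partition (5 blocks): {s2} | {s7} | {s4} | {s3,s5} | {s6}.
s3 and s5 lie in the same block of the stable partition, so they are equivalent — no string distinguishes them.

Yes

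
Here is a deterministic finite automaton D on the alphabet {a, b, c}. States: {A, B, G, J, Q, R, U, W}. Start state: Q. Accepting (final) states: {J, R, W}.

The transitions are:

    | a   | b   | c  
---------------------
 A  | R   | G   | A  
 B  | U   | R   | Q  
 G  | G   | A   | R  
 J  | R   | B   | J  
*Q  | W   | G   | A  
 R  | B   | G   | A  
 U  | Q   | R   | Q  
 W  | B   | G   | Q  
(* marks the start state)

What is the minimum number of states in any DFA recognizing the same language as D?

5

First remove the unreachable states {J}; 7 states remain.
Start with accepting vs non-accepting: {R,W} | {A,B,G,Q,U}.
Split {A,B,G,Q,U} by δ(·,a) → {B,G,U} and {A,Q}.
On input a, block {B,G,U} splits into {B,G} and {U}.
Split {B,G} by δ(·,a) → {B} and {G}.
No further refinement is possible. Final partition (5 blocks): {R,W} | {B} | {A,Q} | {U} | {G}.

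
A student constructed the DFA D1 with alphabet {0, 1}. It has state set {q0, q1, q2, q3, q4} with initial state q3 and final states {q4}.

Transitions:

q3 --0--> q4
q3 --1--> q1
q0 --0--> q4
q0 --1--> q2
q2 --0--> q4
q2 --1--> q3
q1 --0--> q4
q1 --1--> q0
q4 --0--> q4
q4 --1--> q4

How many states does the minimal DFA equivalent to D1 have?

P0 = {q4} | {q0,q1,q2,q3}.
The partition is now stable with 2 blocks: {q4} | {q0,q1,q2,q3}.

2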